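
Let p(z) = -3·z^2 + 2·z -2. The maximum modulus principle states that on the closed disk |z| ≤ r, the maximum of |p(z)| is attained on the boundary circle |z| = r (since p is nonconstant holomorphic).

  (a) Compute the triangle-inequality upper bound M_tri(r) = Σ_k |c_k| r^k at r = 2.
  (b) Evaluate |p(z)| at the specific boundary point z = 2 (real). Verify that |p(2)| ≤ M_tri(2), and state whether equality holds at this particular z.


Coefficients: c_0 = -2, c_1 = 2, c_2 = -3. Radius r = 2.
Part (a). Triangle bound: M_tri(r) = Σ_k |c_k| r^k
  = |-2|·2^0 + |2|·2^1 + |-3|·2^2
  = 2 + 4 + 12 = 18.
This bounds M(r) := max_{|z|=r} |p(z)| from above; equality holds iff all terms c_k z^k can be made to align in phase at a single z on |z|=r.
Part (b). At z = 2 (real, on the circle |z| = r):
  p(2) = (-2)·2^0 + (2)·2^1 + (-3)·2^2 = -10.
  |p(2)| = 10.
Check: |p(2)| = 10 ≤ 18 = M_tri(2). ✓ Equality does not hold at z = 2 (the coefficients have mixed signs, so the terms do not all align in phase there).

M_tri(2) = 18; |p(2)| = 10; equality at z=2: no.


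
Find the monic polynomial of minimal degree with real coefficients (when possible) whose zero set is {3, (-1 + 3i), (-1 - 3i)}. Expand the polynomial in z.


The polynomial is p(z) = ∏_{α ∈ S} (z − α), where S = {3, (-1 + 3i), (-1 - 3i)}.
Expanding the product yields: p(z) = z^3 -z^2 + 4·z -30.
Note conjugate pairs combine to real quadratics: (z − (-1+3i))(z − (-1−3i)) = z² + 2z + 10.
The resulting polynomial has degree 3 and real coefficients as required.

p(z) = z^3 -z^2 + 4·z -30.


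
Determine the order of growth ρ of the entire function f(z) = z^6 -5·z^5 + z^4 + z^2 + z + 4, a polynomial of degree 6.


|f(z)| ≤ Σ|c_k|·r^k = O(r^6) as r → ∞. Polynomial growth is O(e^{r^ε}) for every ε > 0 (since r^6/e^{r^ε} → 0), so ρ ≤ ε for all ε > 0, i.e. ρ = 0. Every nonconstant polynomial has order 0.
Therefore ρ = 0.

Order ρ = 0.


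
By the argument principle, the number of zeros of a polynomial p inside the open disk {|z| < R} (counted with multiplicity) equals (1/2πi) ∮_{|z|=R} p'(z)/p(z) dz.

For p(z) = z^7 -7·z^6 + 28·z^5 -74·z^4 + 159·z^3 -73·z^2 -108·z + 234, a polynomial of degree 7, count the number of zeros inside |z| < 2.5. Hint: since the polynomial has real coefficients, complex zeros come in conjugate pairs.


The zeros of p are: -1, (0 + 3i), (0 - 3i), (3 + 2i), (3 - 2i), (1 + 1i), (1 - 1i).
Their magnitudes are: 1, 3, 3, 3.606, 3.606, 1.414, 1.414.
Zeros with |z| < R = 2.5: -1, (1 + 1i), (1 - 1i).
Count = 3.
By the argument principle, (1/2πi) ∮_{|z|=R} p'(z)/p(z) dz equals exactly this count.

Number of zeros inside |z| < 2.5: 3.


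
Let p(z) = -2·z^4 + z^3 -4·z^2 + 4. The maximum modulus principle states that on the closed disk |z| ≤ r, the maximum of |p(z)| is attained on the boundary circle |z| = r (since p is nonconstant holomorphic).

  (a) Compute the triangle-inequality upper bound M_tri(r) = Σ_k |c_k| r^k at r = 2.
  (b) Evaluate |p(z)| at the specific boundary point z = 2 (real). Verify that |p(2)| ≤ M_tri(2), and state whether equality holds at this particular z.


Coefficients: c_0 = 4, c_1 = 0, c_2 = -4, c_3 = 1, c_4 = -2. Radius r = 2.
Part (a). Triangle bound: M_tri(r) = Σ_k |c_k| r^k
  = |4|·2^0 + |0|·2^1 + |-4|·2^2 + |1|·2^3 + |-2|·2^4
  = 4 + 0 + 16 + 8 + 32 = 60.
This bounds M(r) := max_{|z|=r} |p(z)| from above; equality holds iff all terms c_k z^k can be made to align in phase at a single z on |z|=r.
Part (b). At z = 2 (real, on the circle |z| = r):
  p(2) = (4)·2^0 + (0)·2^1 + (-4)·2^2 + (1)·2^3 + (-2)·2^4 = -36.
  |p(2)| = 36.
Check: |p(2)| = 36 ≤ 60 = M_tri(2). ✓ Equality does not hold at z = 2 (the coefficients have mixed signs, so the terms do not all align in phase there).

M_tri(2) = 60; |p(2)| = 36; equality at z=2: no.


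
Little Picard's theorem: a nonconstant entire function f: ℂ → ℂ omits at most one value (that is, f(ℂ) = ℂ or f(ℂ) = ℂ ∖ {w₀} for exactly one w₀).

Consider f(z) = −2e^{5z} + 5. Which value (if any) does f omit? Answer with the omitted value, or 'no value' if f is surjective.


Little Picard bounds the complement of f(ℂ) to at most one point.
e^{5z} is never zero on ℂ, so -2·e^{5z} takes every value in ℂ ∖ {0}. Adding 5 shifts the range to ℂ ∖ {5}. Thus f omits exactly the value 5.

Omitted value: 5.


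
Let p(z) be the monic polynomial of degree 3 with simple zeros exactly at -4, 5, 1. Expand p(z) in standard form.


The polynomial is p(z) = ∏_{α ∈ S} (z − α), where S = {-4, 5, 1}.
Expanding the product yields: p(z) = z^3 -2·z^2 -19·z + 20.
The resulting polynomial has degree 3 and real coefficients as required.

p(z) = z^3 -2·z^2 -19·z + 20.


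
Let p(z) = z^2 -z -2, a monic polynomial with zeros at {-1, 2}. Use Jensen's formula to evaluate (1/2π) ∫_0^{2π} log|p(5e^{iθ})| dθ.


Zeros: -1, 2; r = 5.
Inside |z| < r: -1, 2. Outside (|z| ≥ r): ∅.
p(0) = -2, so log|p(0)| = log(2) = 0.6931.
Apply Jensen: I(r) = log|p(0)| + Σ_k log(r/|z_k|), summed over zeros inside |z| < r.
  log(r/|z_k|) for z_k = -1: log(5/1) = 1.6094
  log(r/|z_k|) for z_k = 2: log(5/2) = 0.9163
Sum over inside zeros: 2.5257.
I(r) = log|p(0)| + (inside sum) = 0.6931 + 2.5257 = 3.2189.
Closed form (all zeros inside, monic): I(r) = n·log(r) = 2·log(5) = 3.2189. ✓

I(r) ≈ 3.2189.


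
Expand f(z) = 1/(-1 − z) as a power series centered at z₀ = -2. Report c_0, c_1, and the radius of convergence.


Let w = z − z₀, so z = z₀ + w.
Then -1 − z = -1 − (z₀ + w) = (-1 − z₀) − w = 1 − w.
f(z) = 1/(1 − w) = (1/(1)) · 1/(1 − w/(1)) = Σ_{n≥0} w^n / (1)^(n+1).
So c_n = 1/(1)^(n+1):
  c_0 = 1/(1)^1 = 1.
  c_1 = 1/(1)^2 = 1.
The series is valid for |w/d| < 1, i.e. |z − z₀| < |d|.
Radius of convergence: R = |-1 − z₀| = |1| = 1 (distance from z₀ to the singularity z = -1).

c_0 = 1, c_1 = 1; R = 1.


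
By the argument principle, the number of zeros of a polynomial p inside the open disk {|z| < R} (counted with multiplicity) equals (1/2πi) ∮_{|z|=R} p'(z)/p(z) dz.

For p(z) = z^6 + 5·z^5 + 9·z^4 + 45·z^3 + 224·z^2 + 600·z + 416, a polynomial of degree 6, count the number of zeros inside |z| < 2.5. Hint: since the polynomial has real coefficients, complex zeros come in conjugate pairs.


The zeros of p are: (2 + 3i), (2 - 3i), -1, (-2 + 2i), (-2 - 2i), -4.
Their magnitudes are: 3.606, 3.606, 1, 2.828, 2.828, 4.
Zeros with |z| < R = 2.5: -1.
Count = 1.
By the argument principle, (1/2πi) ∮_{|z|=R} p'(z)/p(z) dz equals exactly this count.

Number of zeros inside |z| < 2.5: 1.


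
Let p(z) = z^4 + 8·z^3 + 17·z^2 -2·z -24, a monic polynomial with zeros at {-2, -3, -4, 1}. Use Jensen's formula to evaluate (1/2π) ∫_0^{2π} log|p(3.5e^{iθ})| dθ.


Zeros: -4, -3, -2, 1; r = 3.5.
Inside |z| < r: -3, -2, 1. Outside (|z| ≥ r): -4.
p(0) = -24, so log|p(0)| = log(24) = 3.1781.
Apply Jensen: I(r) = log|p(0)| + Σ_k log(r/|z_k|), summed over zeros inside |z| < r.
  log(r/|z_k|) for z_k = -2: log(3.5/2) = 0.5596
  log(r/|z_k|) for z_k = -3: log(3.5/3) = 0.1542
  log(r/|z_k|) for z_k = 1: log(3.5/1) = 1.2528
  Outside zeros (-4) contribute nothing to the Jensen sum.
Sum over inside zeros: 1.9665.
I(r) = log|p(0)| + (inside sum) = 3.1781 + 1.9665 = 5.1446.
Note: since some zeros are outside |z| ≤ r, the simplified n·log(r) form does NOT apply — only the inside zeros contribute.

I(r) ≈ 5.1446.


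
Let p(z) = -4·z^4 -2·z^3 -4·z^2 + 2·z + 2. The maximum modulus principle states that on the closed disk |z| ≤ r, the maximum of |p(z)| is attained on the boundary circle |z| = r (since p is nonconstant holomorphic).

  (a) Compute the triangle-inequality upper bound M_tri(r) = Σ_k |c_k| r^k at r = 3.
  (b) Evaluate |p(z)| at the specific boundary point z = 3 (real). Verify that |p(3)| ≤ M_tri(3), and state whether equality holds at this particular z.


Coefficients: c_0 = 2, c_1 = 2, c_2 = -4, c_3 = -2, c_4 = -4. Radius r = 3.
Part (a). Triangle bound: M_tri(r) = Σ_k |c_k| r^k
  = |2|·3^0 + |2|·3^1 + |-4|·3^2 + |-2|·3^3 + |-4|·3^4
  = 2 + 6 + 36 + 54 + 324 = 422.
This bounds M(r) := max_{|z|=r} |p(z)| from above; equality holds iff all terms c_k z^k can be made to align in phase at a single z on |z|=r.
Part (b). At z = 3 (real, on the circle |z| = r):
  p(3) = (2)·3^0 + (2)·3^1 + (-4)·3^2 + (-2)·3^3 + (-4)·3^4 = -406.
  |p(3)| = 406.
Check: |p(3)| = 406 ≤ 422 = M_tri(3). ✓ Equality does not hold at z = 3 (the coefficients have mixed signs, so the terms do not all align in phase there).

M_tri(3) = 422; |p(3)| = 406; equality at z=3: no.


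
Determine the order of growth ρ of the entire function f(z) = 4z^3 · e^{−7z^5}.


M(r) = max_{|z|=r} |4|·|z|^3·|e^{−7z^5}| = 4·r^3 · e^{7r^5} (the factors attain their maxima compatibly on |z|=r). Then log M(r) = log 4 + 3·log r + 7r^5, dominated by the last term, so log log M(r) ~ 5·log r. The polynomial factor 4z^3 contributes only a log r term and does not affect the order. ρ = 5.
Therefore ρ = 5.

Order ρ = 5.


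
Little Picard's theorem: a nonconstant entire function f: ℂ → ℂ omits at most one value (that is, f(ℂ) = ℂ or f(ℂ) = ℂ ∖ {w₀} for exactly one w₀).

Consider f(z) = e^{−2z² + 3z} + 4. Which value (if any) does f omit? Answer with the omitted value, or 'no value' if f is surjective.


Little Picard bounds the complement of f(ℂ) to at most one point.
The exponent g(z) = −2z² + 3z is a nonconstant polynomial, hence surjective onto ℂ. So e^{g(z)} takes every value in {e^w : w ∈ ℂ} = ℂ ∖ {0}. Adding 4 shifts the range to ℂ ∖ {4}. f omits exactly 4.

Omitted value: 4.


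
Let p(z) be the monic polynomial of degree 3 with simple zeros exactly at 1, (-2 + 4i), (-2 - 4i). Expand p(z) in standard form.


The polynomial is p(z) = ∏_{α ∈ S} (z − α), where S = {1, (-2 + 4i), (-2 - 4i)}.
Expanding the product yields: p(z) = z^3 + 3·z^2 + 16·z -20.
Note conjugate pairs combine to real quadratics: (z − (-2+4i))(z − (-2−4i)) = z² + 4z + 20.
The resulting polynomial has degree 3 and real coefficients as required.

p(z) = z^3 + 3·z^2 + 16·z -20.


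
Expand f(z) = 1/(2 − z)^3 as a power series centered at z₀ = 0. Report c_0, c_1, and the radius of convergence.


Let w = z − z₀, so z = z₀ + w.
Then 2 − z = 2 − (z₀ + w) = (2 − z₀) − w = 2 − w.
f(z) = 1/(2 − w)^3 = (1/(2)^3) · (1 − w/(2))^{−3}.
By the binomial series (1−u)^{−3} = Σ_{n≥0} C(n+2, 2) u^n for |u|<1, with u = w/(2):
  c_n = C(n+2, 2) / (2)^(n+3).
  c_0 = 1/(2)^3 = 1/8.
  c_1 = 3/(2)^4 = 3/16.
The series is valid for |w/d| < 1, i.e. |z − z₀| < |d|.
Radius of convergence: R = |2 − z₀| = |2| = 2 (distance from z₀ to the singularity z = 2).

c_0 = 1/8, c_1 = 3/16; R = 2.


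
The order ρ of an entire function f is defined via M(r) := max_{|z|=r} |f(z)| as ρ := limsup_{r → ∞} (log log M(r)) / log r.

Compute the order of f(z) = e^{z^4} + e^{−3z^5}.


Each summand is entire of order 4 and 5 respectively (as in the single-exponential case). The order of a sum is at most the max of the orders, so ρ ≤ 5. For the lower bound: on |z|=r choose arg z so that -3z^5 is real positive; then |e^{-3z^5}| = e^{3r^5} while |e^{1z^4}| ≤ e^{1r^4} = o(e^{3r^5}). So |f| ≥ e^{3r^5}(1 − o(1)) and ρ ≥ 5. Hence ρ = max(4, 5) = 5.
Therefore ρ = 5.

Order ρ = 5.


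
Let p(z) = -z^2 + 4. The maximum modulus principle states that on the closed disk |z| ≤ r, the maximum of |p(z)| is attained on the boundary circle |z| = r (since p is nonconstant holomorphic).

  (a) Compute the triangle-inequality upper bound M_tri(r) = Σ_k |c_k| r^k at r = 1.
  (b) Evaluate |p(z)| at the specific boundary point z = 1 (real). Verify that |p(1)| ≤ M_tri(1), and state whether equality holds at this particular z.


Coefficients: c_0 = 4, c_1 = 0, c_2 = -1. Radius r = 1.
Part (a). Triangle bound: M_tri(r) = Σ_k |c_k| r^k
  = |4|·1^0 + |0|·1^1 + |-1|·1^2
  = 4 + 0 + 1 = 5.
This bounds M(r) := max_{|z|=r} |p(z)| from above; equality holds iff all terms c_k z^k can be made to align in phase at a single z on |z|=r.
Part (b). At z = 1 (real, on the circle |z| = r):
  p(1) = (4)·1^0 + (0)·1^1 + (-1)·1^2 = 3.
  |p(1)| = 3.
Check: |p(1)| = 3 ≤ 5 = M_tri(1). ✓ Equality does not hold at z = 1 (the coefficients have mixed signs, so the terms do not all align in phase there).

M_tri(1) = 5; |p(1)| = 3; equality at z=1: no.


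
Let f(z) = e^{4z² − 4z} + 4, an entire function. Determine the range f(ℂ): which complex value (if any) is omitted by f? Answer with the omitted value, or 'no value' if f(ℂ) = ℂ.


Little Picard bounds the complement of f(ℂ) to at most one point.
The exponent g(z) = 4z² − 4z is a nonconstant polynomial, hence surjective onto ℂ. So e^{g(z)} takes every value in {e^w : w ∈ ℂ} = ℂ ∖ {0}. Adding 4 shifts the range to ℂ ∖ {4}. f omits exactly 4.

Omitted value: 4.


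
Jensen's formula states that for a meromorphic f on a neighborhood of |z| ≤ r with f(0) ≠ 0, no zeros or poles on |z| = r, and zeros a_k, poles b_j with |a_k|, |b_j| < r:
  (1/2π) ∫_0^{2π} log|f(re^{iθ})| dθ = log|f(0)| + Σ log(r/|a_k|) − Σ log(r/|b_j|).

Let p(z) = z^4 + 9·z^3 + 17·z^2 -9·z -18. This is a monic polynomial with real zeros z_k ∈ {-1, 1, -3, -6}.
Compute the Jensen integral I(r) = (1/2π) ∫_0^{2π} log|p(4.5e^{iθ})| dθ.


Zeros: -6, -3, -1, 1; r = 4.5.
Inside |z| < r: -3, -1, 1. Outside (|z| ≥ r): -6.
p(0) = -18, so log|p(0)| = log(18) = 2.8904.
Apply Jensen: I(r) = log|p(0)| + Σ_k log(r/|z_k|), summed over zeros inside |z| < r.
  log(r/|z_k|) for z_k = -1: log(4.5/1) = 1.5041
  log(r/|z_k|) for z_k = 1: log(4.5/1) = 1.5041
  log(r/|z_k|) for z_k = -3: log(4.5/3) = 0.4055
  Outside zeros (-6) contribute nothing to the Jensen sum.
Sum over inside zeros: 3.4136.
I(r) = log|p(0)| + (inside sum) = 2.8904 + 3.4136 = 6.3040.
Note: since some zeros are outside |z| ≤ r, the simplified n·log(r) form does NOT apply — only the inside zeros contribute.

I(r) ≈ 6.3040.


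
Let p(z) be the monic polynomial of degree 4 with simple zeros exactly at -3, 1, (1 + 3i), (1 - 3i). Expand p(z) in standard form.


The polynomial is p(z) = ∏_{α ∈ S} (z − α), where S = {-3, 1, (1 + 3i), (1 - 3i)}.
Expanding the product yields: p(z) = z^4 + 3·z^2 + 26·z -30.
Note conjugate pairs combine to real quadratics: (z − (1+3i))(z − (1−3i)) = z² − 2z + 10.
The resulting polynomial has degree 4 and real coefficients as required.

p(z) = z^4 + 3·z^2 + 26·z -30.


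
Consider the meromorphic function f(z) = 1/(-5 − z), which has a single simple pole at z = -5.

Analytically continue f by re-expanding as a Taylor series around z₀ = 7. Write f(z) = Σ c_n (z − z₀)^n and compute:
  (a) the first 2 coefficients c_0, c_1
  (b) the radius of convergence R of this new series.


Let w = z − z₀, so z = z₀ + w.
Then -5 − z = -5 − (z₀ + w) = (-5 − z₀) − w = -12 − w.
f(z) = 1/(-12 − w) = (1/(-12)) · 1/(1 − w/(-12)) = Σ_{n≥0} w^n / (-12)^(n+1).
So c_n = 1/(-12)^(n+1):
  c_0 = 1/(-12)^1 = -1/12.
  c_1 = 1/(-12)^2 = 1/144.
The series is valid for |w/d| < 1, i.e. |z − z₀| < |d|.
Radius of convergence: R = |-5 − z₀| = |-12| = 12 (distance from z₀ to the singularity z = -5).

c_0 = -1/12, c_1 = 1/144; R = 12.


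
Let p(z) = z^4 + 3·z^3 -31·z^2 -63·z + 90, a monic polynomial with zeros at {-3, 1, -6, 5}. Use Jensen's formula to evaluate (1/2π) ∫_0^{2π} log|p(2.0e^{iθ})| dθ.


Zeros: -6, -3, 1, 5; r = 2.0.
Inside |z| < r: 1. Outside (|z| ≥ r): -6, -3, 5.
p(0) = 90, so log|p(0)| = log(90) = 4.4998.
Apply Jensen: I(r) = log|p(0)| + Σ_k log(r/|z_k|), summed over zeros inside |z| < r.
  log(r/|z_k|) for z_k = 1: log(2.0/1) = 0.6931
  Outside zeros (-6, -3, 5) contribute nothing to the Jensen sum.
Sum over inside zeros: 0.6931.
I(r) = log|p(0)| + (inside sum) = 4.4998 + 0.6931 = 5.1930.
Note: since some zeros are outside |z| ≤ r, the simplified n·log(r) form does NOT apply — only the inside zeros contribute.

I(r) ≈ 5.1930.


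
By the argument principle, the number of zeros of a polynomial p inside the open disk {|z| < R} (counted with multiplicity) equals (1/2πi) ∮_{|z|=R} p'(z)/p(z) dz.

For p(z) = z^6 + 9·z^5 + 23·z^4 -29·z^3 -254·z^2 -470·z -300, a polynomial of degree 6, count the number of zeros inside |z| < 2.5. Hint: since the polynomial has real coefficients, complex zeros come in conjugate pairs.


The zeros of p are: 3, (-3 + 1i), (-3 - 1i), (-2 + 1i), (-2 - 1i), -2.
Their magnitudes are: 3, 3.162, 3.162, 2.236, 2.236, 2.
Zeros with |z| < R = 2.5: (-2 + 1i), (-2 - 1i), -2.
Count = 3.
By the argument principle, (1/2πi) ∮_{|z|=R} p'(z)/p(z) dz equals exactly this count.

Number of zeros inside |z| < 2.5: 3.


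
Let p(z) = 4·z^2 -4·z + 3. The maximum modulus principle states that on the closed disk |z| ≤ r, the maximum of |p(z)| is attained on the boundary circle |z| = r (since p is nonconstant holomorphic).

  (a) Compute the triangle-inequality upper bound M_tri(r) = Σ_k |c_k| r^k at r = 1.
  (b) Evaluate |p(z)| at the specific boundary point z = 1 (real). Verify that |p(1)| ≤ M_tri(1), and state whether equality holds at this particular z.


Coefficients: c_0 = 3, c_1 = -4, c_2 = 4. Radius r = 1.
Part (a). Triangle bound: M_tri(r) = Σ_k |c_k| r^k
  = |3|·1^0 + |-4|·1^1 + |4|·1^2
  = 3 + 4 + 4 = 11.
This bounds M(r) := max_{|z|=r} |p(z)| from above; equality holds iff all terms c_k z^k can be made to align in phase at a single z on |z|=r.
Part (b). At z = 1 (real, on the circle |z| = r):
  p(1) = (3)·1^0 + (-4)·1^1 + (4)·1^2 = 3.
  |p(1)| = 3.
Check: |p(1)| = 3 ≤ 11 = M_tri(1). ✓ Equality does not hold at z = 1 (the coefficients have mixed signs, so the terms do not all align in phase there).

M_tri(1) = 11; |p(1)| = 3; equality at z=1: no.


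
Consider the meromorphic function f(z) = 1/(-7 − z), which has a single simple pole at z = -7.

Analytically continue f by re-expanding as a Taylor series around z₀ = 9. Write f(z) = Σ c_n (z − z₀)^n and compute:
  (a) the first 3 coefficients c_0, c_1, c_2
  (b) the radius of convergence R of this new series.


Let w = z − z₀, so z = z₀ + w.
Then -7 − z = -7 − (z₀ + w) = (-7 − z₀) − w = -16 − w.
f(z) = 1/(-16 − w) = (1/(-16)) · 1/(1 − w/(-16)) = Σ_{n≥0} w^n / (-16)^(n+1).
So c_n = 1/(-16)^(n+1):
  c_0 = 1/(-16)^1 = -1/16.
  c_1 = 1/(-16)^2 = 1/256.
  c_2 = 1/(-16)^3 = -1/4096.
The series is valid for |w/d| < 1, i.e. |z − z₀| < |d|.
Radius of convergence: R = |-7 − z₀| = |-16| = 16 (distance from z₀ to the singularity z = -7).

c_0 = -1/16, c_1 = 1/256, c_2 = -1/4096; R = 16.


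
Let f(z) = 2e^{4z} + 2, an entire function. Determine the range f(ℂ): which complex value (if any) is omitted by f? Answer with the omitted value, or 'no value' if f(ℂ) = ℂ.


Little Picard bounds the complement of f(ℂ) to at most one point.
e^{4z} is never zero on ℂ, so 2·e^{4z} takes every value in ℂ ∖ {0}. Adding 2 shifts the range to ℂ ∖ {2}. Thus f omits exactly the value 2.

Omitted value: 2.


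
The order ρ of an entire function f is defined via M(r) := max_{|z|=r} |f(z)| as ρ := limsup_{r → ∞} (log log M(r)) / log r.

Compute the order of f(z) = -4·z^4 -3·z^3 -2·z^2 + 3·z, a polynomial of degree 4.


|f(z)| ≤ Σ|c_k|·r^k = O(r^4) as r → ∞. Polynomial growth is O(e^{r^ε}) for every ε > 0 (since r^4/e^{r^ε} → 0), so ρ ≤ ε for all ε > 0, i.e. ρ = 0. Every nonconstant polynomial has order 0.
Therefore ρ = 0.

Order ρ = 0.


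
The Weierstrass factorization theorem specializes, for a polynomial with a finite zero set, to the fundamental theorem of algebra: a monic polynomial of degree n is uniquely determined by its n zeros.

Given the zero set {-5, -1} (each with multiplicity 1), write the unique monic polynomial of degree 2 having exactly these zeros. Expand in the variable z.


The polynomial is p(z) = ∏_{α ∈ S} (z − α), where S = {-5, -1}.
Expanding the product yields: p(z) = z^2 + 6·z + 5.
The resulting polynomial has degree 2 and real coefficients as required.

p(z) = z^2 + 6·z + 5.


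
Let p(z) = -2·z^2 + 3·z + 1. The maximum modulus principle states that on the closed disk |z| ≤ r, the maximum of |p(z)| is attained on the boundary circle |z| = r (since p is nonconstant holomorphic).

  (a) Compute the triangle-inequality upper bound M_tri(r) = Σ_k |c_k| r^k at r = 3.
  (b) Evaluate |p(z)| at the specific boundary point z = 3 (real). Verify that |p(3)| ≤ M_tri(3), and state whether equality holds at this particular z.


Coefficients: c_0 = 1, c_1 = 3, c_2 = -2. Radius r = 3.
Part (a). Triangle bound: M_tri(r) = Σ_k |c_k| r^k
  = |1|·3^0 + |3|·3^1 + |-2|·3^2
  = 1 + 9 + 18 = 28.
This bounds M(r) := max_{|z|=r} |p(z)| from above; equality holds iff all terms c_k z^k can be made to align in phase at a single z on |z|=r.
Part (b). At z = 3 (real, on the circle |z| = r):
  p(3) = (1)·3^0 + (3)·3^1 + (-2)·3^2 = -8.
  |p(3)| = 8.
Check: |p(3)| = 8 ≤ 28 = M_tri(3). ✓ Equality does not hold at z = 3 (the coefficients have mixed signs, so the terms do not all align in phase there).

M_tri(3) = 28; |p(3)| = 8; equality at z=3: no.


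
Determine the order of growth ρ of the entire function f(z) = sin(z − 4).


sin(w) is a linear combination of e^{iw} and e^{−iw} (or e^w, e^{−w} in the hyperbolic case), so |sin(w)| ≤ e^{|w|}. With w = z − 4, |w| ≤ 1|z| + 4 = 1r + 4 on |z| = r, giving M(r) ≤ e^{1r + 4}, so ρ ≤ 1. On a suitable ray (z = it for sin/cos; z = t for sinh/cosh, t real → ∞), |sin(z − 4)| grows like e^{1|t|}/2, so ρ ≥ 1. Hence ρ = 1.
Therefore ρ = 1.

Order ρ = 1.


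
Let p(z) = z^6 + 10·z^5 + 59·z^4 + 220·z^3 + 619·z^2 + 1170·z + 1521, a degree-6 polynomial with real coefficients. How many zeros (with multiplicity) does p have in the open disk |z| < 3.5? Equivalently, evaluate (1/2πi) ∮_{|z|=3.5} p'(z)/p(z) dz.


The zeros of p are: (-2 + 3i), (-2 - 3i), (0 + 3i), (0 - 3i), (-3 + 2i), (-3 - 2i).
Their magnitudes are: 3.606, 3.606, 3, 3, 3.606, 3.606.
Zeros with |z| < R = 3.5: (0 + 3i), (0 - 3i).
Count = 2.
By the argument principle, (1/2πi) ∮_{|z|=R} p'(z)/p(z) dz equals exactly this count.

Number of zeros inside |z| < 3.5: 2.


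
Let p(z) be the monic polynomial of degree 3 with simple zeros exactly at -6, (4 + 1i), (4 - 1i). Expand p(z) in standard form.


The polynomial is p(z) = ∏_{α ∈ S} (z − α), where S = {-6, (4 + 1i), (4 - 1i)}.
Expanding the product yields: p(z) = z^3 -2·z^2 -31·z + 102.
Note conjugate pairs combine to real quadratics: (z − (4+1i))(z − (4−1i)) = z² − 8z + 17.
The resulting polynomial has degree 3 and real coefficients as required.

p(z) = z^3 -2·z^2 -31·z + 102.


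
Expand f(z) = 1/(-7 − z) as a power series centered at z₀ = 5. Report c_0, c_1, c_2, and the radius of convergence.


Let w = z − z₀, so z = z₀ + w.
Then -7 − z = -7 − (z₀ + w) = (-7 − z₀) − w = -12 − w.
f(z) = 1/(-12 − w) = (1/(-12)) · 1/(1 − w/(-12)) = Σ_{n≥0} w^n / (-12)^(n+1).
So c_n = 1/(-12)^(n+1):
  c_0 = 1/(-12)^1 = -1/12.
  c_1 = 1/(-12)^2 = 1/144.
  c_2 = 1/(-12)^3 = -1/1728.
The series is valid for |w/d| < 1, i.e. |z − z₀| < |d|.
Radius of convergence: R = |-7 − z₀| = |-12| = 12 (distance from z₀ to the singularity z = -7).

c_0 = -1/12, c_1 = 1/144, c_2 = -1/1728; R = 12.


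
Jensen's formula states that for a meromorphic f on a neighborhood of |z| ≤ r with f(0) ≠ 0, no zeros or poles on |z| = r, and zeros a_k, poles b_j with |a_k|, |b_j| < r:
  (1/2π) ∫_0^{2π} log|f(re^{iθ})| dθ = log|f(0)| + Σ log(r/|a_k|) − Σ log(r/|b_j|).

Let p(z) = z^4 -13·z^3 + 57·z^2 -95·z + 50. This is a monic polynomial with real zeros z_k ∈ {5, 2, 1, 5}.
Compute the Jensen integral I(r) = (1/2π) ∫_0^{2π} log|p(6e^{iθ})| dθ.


Zeros: 1, 2, 5, 5; r = 6.
Inside |z| < r: 1, 2, 5, 5. Outside (|z| ≥ r): ∅.
p(0) = 50, so log|p(0)| = log(50) = 3.9120.
Apply Jensen: I(r) = log|p(0)| + Σ_k log(r/|z_k|), summed over zeros inside |z| < r.
  log(r/|z_k|) for z_k = 5: log(6/5) = 0.1823
  log(r/|z_k|) for z_k = 2: log(6/2) = 1.0986
  log(r/|z_k|) for z_k = 1: log(6/1) = 1.7918
  log(r/|z_k|) for z_k = 5: log(6/5) = 0.1823
Sum over inside zeros: 3.2550.
I(r) = log|p(0)| + (inside sum) = 3.9120 + 3.2550 = 7.1670.
Closed form (all zeros inside, monic): I(r) = n·log(r) = 4·log(6) = 7.1670. ✓

I(r) ≈ 7.1670.


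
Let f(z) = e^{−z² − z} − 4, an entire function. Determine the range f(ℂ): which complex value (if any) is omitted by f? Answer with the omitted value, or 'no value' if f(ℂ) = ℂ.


Little Picard bounds the complement of f(ℂ) to at most one point.
The exponent g(z) = −z² − z is a nonconstant polynomial, hence surjective onto ℂ. So e^{g(z)} takes every value in {e^w : w ∈ ℂ} = ℂ ∖ {0}. Adding -4 shifts the range to ℂ ∖ {-4}. f omits exactly -4.

Omitted value: -4.


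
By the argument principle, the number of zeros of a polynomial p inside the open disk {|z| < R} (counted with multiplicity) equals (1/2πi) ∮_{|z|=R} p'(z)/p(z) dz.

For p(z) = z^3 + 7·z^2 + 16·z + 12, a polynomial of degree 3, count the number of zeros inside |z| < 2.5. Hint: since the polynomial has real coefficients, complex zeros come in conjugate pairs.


The zeros of p are: -2, -2, -3.
Their magnitudes are: 2, 2, 3.
Zeros with |z| < R = 2.5: -2, -2.
Count = 2.
By the argument principle, (1/2πi) ∮_{|z|=R} p'(z)/p(z) dz equals exactly this count.

Number of zeros inside |z| < 2.5: 2.


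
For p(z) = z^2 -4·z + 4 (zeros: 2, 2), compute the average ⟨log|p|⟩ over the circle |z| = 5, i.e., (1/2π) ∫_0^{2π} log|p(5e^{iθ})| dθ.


Zeros: 2, 2; r = 5.
Inside |z| < r: 2, 2. Outside (|z| ≥ r): ∅.
p(0) = 4, so log|p(0)| = log(4) = 1.3863.
Apply Jensen: I(r) = log|p(0)| + Σ_k log(r/|z_k|), summed over zeros inside |z| < r.
  log(r/|z_k|) for z_k = 2: log(5/2) = 0.9163
  log(r/|z_k|) for z_k = 2: log(5/2) = 0.9163
Sum over inside zeros: 1.8326.
I(r) = log|p(0)| + (inside sum) = 1.3863 + 1.8326 = 3.2189.
Closed form (all zeros inside, monic): I(r) = n·log(r) = 2·log(5) = 3.2189. ✓

I(r) ≈ 3.2189.


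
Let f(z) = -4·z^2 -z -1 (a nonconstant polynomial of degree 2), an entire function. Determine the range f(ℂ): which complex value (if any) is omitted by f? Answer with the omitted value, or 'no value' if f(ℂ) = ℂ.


Little Picard bounds the complement of f(ℂ) to at most one point.
For every w ∈ ℂ, the equation p(z) − w = 0 is a nonconstant polynomial in z and hence has at least one root by the fundamental theorem of algebra. So p is surjective onto ℂ, omitting no value.

Omitted value: no value.


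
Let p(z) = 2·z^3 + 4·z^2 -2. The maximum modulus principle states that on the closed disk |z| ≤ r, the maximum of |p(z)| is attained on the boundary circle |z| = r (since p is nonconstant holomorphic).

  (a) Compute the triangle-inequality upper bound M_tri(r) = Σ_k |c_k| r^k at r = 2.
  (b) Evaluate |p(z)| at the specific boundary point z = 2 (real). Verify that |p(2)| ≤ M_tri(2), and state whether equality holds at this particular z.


Coefficients: c_0 = -2, c_1 = 0, c_2 = 4, c_3 = 2. Radius r = 2.
Part (a). Triangle bound: M_tri(r) = Σ_k |c_k| r^k
  = |-2|·2^0 + |0|·2^1 + |4|·2^2 + |2|·2^3
  = 2 + 0 + 16 + 16 = 34.
This bounds M(r) := max_{|z|=r} |p(z)| from above; equality holds iff all terms c_k z^k can be made to align in phase at a single z on |z|=r.
Part (b). At z = 2 (real, on the circle |z| = r):
  p(2) = (-2)·2^0 + (0)·2^1 + (4)·2^2 + (2)·2^3 = 30.
  |p(2)| = 30.
Check: |p(2)| = 30 ≤ 34 = M_tri(2). ✓ Equality does not hold at z = 2 (the coefficients have mixed signs, so the terms do not all align in phase there).

M_tri(2) = 34; |p(2)| = 30; equality at z=2: no.


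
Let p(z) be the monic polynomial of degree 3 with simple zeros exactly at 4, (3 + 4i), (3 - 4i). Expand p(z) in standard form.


The polynomial is p(z) = ∏_{α ∈ S} (z − α), where S = {4, (3 + 4i), (3 - 4i)}.
Expanding the product yields: p(z) = z^3 -10·z^2 + 49·z -100.
Note conjugate pairs combine to real quadratics: (z − (3+4i))(z − (3−4i)) = z² − 6z + 25.
The resulting polynomial has degree 3 and real coefficients as required.

p(z) = z^3 -10·z^2 + 49·z -100.


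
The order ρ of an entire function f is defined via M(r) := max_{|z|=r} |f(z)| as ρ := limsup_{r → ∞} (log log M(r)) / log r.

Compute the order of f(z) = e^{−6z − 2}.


|e^{−6z − 2}| = e^{Re(-6·z) + -2} ≤ e^{6|z|^1 + -2} = e^{6r^1 + -2} on |z| = r, so ρ ≤ 1. Choosing z on |z|=r so that -6·z is real positive (always possible by picking arg z appropriately) gives |f(z)| = e^{6r^1 + -2}, matching the bound. The additive constant -2 does not affect log log M(r) ~ 1·log r. Hence ρ = 1.
Therefore ρ = 1.

Order ρ = 1.


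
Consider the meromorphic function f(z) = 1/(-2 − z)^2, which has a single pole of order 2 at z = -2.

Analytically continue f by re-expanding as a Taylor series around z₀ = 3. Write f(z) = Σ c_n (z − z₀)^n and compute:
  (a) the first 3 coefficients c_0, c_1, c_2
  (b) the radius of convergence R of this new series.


Let w = z − z₀, so z = z₀ + w.
Then -2 − z = -2 − (z₀ + w) = (-2 − z₀) − w = -5 − w.
f(z) = 1/(-5 − w)^2 = (1/(-5)^2) · (1 − w/(-5))^{−2}.
By the binomial series (1−u)^{−2} = Σ_{n≥0} C(n+1, 1) u^n for |u|<1, with u = w/(-5):
  c_n = C(n+1, 1) / (-5)^(n+2).
  c_0 = 1/(-5)^2 = 1/25.
  c_1 = 2/(-5)^3 = -2/125.
  c_2 = 3/(-5)^4 = 3/625.
The series is valid for |w/d| < 1, i.e. |z − z₀| < |d|.
Radius of convergence: R = |-2 − z₀| = |-5| = 5 (distance from z₀ to the singularity z = -2).

c_0 = 1/25, c_1 = -2/125, c_2 = 3/625; R = 5.


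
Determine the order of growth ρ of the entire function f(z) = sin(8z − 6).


sin(w) is a linear combination of e^{iw} and e^{−iw} (or e^w, e^{−w} in the hyperbolic case), so |sin(w)| ≤ e^{|w|}. With w = 8z − 6, |w| ≤ 8|z| + 6 = 8r + 6 on |z| = r, giving M(r) ≤ e^{8r + 6}, so ρ ≤ 1. On a suitable ray (z = it for sin/cos; z = t for sinh/cosh, t real → ∞), |sin(8z − 6)| grows like e^{8|t|}/2, so ρ ≥ 1. Hence ρ = 1.
Therefore ρ = 1.

Order ρ = 1.


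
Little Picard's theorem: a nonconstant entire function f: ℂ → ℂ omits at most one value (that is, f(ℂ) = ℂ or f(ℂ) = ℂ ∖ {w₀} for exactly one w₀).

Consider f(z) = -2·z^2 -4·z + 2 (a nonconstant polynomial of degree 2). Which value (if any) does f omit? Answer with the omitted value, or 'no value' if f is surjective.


Little Picard bounds the complement of f(ℂ) to at most one point.
For every w ∈ ℂ, the equation p(z) − w = 0 is a nonconstant polynomial in z and hence has at least one root by the fundamental theorem of algebra. So p is surjective onto ℂ, omitting no value.

Omitted value: no value.


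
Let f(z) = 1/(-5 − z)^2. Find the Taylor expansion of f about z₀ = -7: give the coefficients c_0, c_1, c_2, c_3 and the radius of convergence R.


Let w = z − z₀, so z = z₀ + w.
Then -5 − z = -5 − (z₀ + w) = (-5 − z₀) − w = 2 − w.
f(z) = 1/(2 − w)^2 = (1/(2)^2) · (1 − w/(2))^{−2}.
By the binomial series (1−u)^{−2} = Σ_{n≥0} C(n+1, 1) u^n for |u|<1, with u = w/(2):
  c_n = C(n+1, 1) / (2)^(n+2).
  c_0 = 1/(2)^2 = 1/4.
  c_1 = 2/(2)^3 = 1/4.
  c_2 = 3/(2)^4 = 3/16.
  c_3 = 4/(2)^5 = 1/8.
The series is valid for |w/d| < 1, i.e. |z − z₀| < |d|.
Radius of convergence: R = |-5 − z₀| = |2| = 2 (distance from z₀ to the singularity z = -5).

c_0 = 1/4, c_1 = 1/4, c_2 = 3/16, c_3 = 1/8; R = 2.


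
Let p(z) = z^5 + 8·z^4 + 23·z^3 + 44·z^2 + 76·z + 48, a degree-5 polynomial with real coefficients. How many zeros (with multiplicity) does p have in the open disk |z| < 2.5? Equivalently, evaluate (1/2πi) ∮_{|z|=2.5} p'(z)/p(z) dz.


The zeros of p are: -3, -1, (0 + 2i), (0 - 2i), -4.
Their magnitudes are: 3, 1, 2, 2, 4.
Zeros with |z| < R = 2.5: -1, (0 + 2i), (0 - 2i).
Count = 3.
By the argument principle, (1/2πi) ∮_{|z|=R} p'(z)/p(z) dz equals exactly this count.

Number of zeros inside |z| < 2.5: 3.


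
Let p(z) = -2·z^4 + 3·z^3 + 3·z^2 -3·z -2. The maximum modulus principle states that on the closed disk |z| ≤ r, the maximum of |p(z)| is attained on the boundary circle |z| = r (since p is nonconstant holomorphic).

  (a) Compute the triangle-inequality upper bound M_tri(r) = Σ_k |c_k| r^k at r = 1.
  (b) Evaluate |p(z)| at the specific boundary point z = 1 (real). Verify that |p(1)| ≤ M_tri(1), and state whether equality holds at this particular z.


Coefficients: c_0 = -2, c_1 = -3, c_2 = 3, c_3 = 3, c_4 = -2. Radius r = 1.
Part (a). Triangle bound: M_tri(r) = Σ_k |c_k| r^k
  = |-2|·1^0 + |-3|·1^1 + |3|·1^2 + |3|·1^3 + |-2|·1^4
  = 2 + 3 + 3 + 3 + 2 = 13.
This bounds M(r) := max_{|z|=r} |p(z)| from above; equality holds iff all terms c_k z^k can be made to align in phase at a single z on |z|=r.
Part (b). At z = 1 (real, on the circle |z| = r):
  p(1) = (-2)·1^0 + (-3)·1^1 + (3)·1^2 + (3)·1^3 + (-2)·1^4 = -1.
  |p(1)| = 1.
Check: |p(1)| = 1 ≤ 13 = M_tri(1). ✓ Equality does not hold at z = 1 (the coefficients have mixed signs, so the terms do not all align in phase there).

M_tri(1) = 13; |p(1)| = 1; equality at z=1: no.


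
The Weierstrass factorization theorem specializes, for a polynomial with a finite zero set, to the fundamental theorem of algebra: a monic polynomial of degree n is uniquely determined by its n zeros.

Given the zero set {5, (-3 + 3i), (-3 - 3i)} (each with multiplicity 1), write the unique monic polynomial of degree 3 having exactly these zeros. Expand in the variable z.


The polynomial is p(z) = ∏_{α ∈ S} (z − α), where S = {5, (-3 + 3i), (-3 - 3i)}.
Expanding the product yields: p(z) = z^3 + z^2 -12·z -90.
Note conjugate pairs combine to real quadratics: (z − (-3+3i))(z − (-3−3i)) = z² + 6z + 18.
The resulting polynomial has degree 3 and real coefficients as required.

p(z) = z^3 + z^2 -12·z -90.


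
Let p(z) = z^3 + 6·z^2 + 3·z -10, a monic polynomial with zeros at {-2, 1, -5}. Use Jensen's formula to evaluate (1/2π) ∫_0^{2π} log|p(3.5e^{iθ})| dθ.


Zeros: -5, -2, 1; r = 3.5.
Inside |z| < r: -2, 1. Outside (|z| ≥ r): -5.
p(0) = -10, so log|p(0)| = log(10) = 2.3026.
Apply Jensen: I(r) = log|p(0)| + Σ_k log(r/|z_k|), summed over zeros inside |z| < r.
  log(r/|z_k|) for z_k = -2: log(3.5/2) = 0.5596
  log(r/|z_k|) for z_k = 1: log(3.5/1) = 1.2528
  Outside zeros (-5) contribute nothing to the Jensen sum.
Sum over inside zeros: 1.8124.
I(r) = log|p(0)| + (inside sum) = 2.3026 + 1.8124 = 4.1150.
Note: since some zeros are outside |z| ≤ r, the simplified n·log(r) form does NOT apply — only the inside zeros contribute.

I(r) ≈ 4.1150.


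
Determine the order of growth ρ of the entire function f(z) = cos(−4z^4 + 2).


Write cos(w) = (e^{iw} ± e^{−iw})/(2 or 2i), so |cos(w)| ≤ e^{|w|}. With w = −4z^4 + 2, |w| ≤ 4r^4 + 2 on |z|=r, giving M(r) ≤ e^{4r^4 + 2} and ρ ≤ 4. For the lower bound, choose z on |z|=r with -4z^4 purely imaginary of modulus 4r^4; then |cos(−4z^4 + 2)| grows like e^{4r^4}/2, so ρ ≥ 4. Hence ρ = 4.
Therefore ρ = 4.

Order ρ = 4.


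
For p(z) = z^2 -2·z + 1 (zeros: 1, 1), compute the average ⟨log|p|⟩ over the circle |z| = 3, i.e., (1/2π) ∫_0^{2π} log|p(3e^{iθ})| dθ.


Zeros: 1, 1; r = 3.
Inside |z| < r: 1, 1. Outside (|z| ≥ r): ∅.
p(0) = 1, so log|p(0)| = log(1) = 0.0000.
Apply Jensen: I(r) = log|p(0)| + Σ_k log(r/|z_k|), summed over zeros inside |z| < r.
  log(r/|z_k|) for z_k = 1: log(3/1) = 1.0986
  log(r/|z_k|) for z_k = 1: log(3/1) = 1.0986
Sum over inside zeros: 2.1972.
I(r) = log|p(0)| + (inside sum) = 0.0000 + 2.1972 = 2.1972.
Closed form (all zeros inside, monic): I(r) = n·log(r) = 2·log(3) = 2.1972. ✓

I(r) ≈ 2.1972.


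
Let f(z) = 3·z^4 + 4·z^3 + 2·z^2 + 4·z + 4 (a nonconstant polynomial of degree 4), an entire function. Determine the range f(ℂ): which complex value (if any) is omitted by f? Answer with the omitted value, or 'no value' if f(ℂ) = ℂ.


Little Picard bounds the complement of f(ℂ) to at most one point.
For every w ∈ ℂ, the equation p(z) − w = 0 is a nonconstant polynomial in z and hence has at least one root by the fundamental theorem of algebra. So p is surjective onto ℂ, omitting no value.

Omitted value: no value.


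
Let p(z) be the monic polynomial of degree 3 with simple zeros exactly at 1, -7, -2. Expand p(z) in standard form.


The polynomial is p(z) = ∏_{α ∈ S} (z − α), where S = {1, -7, -2}.
Expanding the product yields: p(z) = z^3 + 8·z^2 + 5·z -14.
The resulting polynomial has degree 3 and real coefficients as required.

p(z) = z^3 + 8·z^2 + 5·z -14.


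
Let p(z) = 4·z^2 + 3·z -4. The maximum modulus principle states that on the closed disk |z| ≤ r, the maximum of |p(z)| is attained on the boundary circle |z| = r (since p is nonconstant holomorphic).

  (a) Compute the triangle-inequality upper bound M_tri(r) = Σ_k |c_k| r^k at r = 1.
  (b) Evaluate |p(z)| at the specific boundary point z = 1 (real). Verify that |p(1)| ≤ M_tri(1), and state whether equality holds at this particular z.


Coefficients: c_0 = -4, c_1 = 3, c_2 = 4. Radius r = 1.
Part (a). Triangle bound: M_tri(r) = Σ_k |c_k| r^k
  = |-4|·1^0 + |3|·1^1 + |4|·1^2
  = 4 + 3 + 4 = 11.
This bounds M(r) := max_{|z|=r} |p(z)| from above; equality holds iff all terms c_k z^k can be made to align in phase at a single z on |z|=r.
Part (b). At z = 1 (real, on the circle |z| = r):
  p(1) = (-4)·1^0 + (3)·1^1 + (4)·1^2 = 3.
  |p(1)| = 3.
Check: |p(1)| = 3 ≤ 11 = M_tri(1). ✓ Equality does not hold at z = 1 (the coefficients have mixed signs, so the terms do not all align in phase there).

M_tri(1) = 11; |p(1)| = 3; equality at z=1: no.


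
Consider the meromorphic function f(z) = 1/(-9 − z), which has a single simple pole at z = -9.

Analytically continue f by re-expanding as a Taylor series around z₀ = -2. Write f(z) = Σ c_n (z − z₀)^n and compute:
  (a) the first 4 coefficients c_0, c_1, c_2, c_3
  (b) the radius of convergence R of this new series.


Let w = z − z₀, so z = z₀ + w.
Then -9 − z = -9 − (z₀ + w) = (-9 − z₀) − w = -7 − w.
f(z) = 1/(-7 − w) = (1/(-7)) · 1/(1 − w/(-7)) = Σ_{n≥0} w^n / (-7)^(n+1).
So c_n = 1/(-7)^(n+1):
  c_0 = 1/(-7)^1 = -1/7.
  c_1 = 1/(-7)^2 = 1/49.
  c_2 = 1/(-7)^3 = -1/343.
  c_3 = 1/(-7)^4 = 1/2401.
The series is valid for |w/d| < 1, i.e. |z − z₀| < |d|.
Radius of convergence: R = |-9 − z₀| = |-7| = 7 (distance from z₀ to the singularity z = -9).

c_0 = -1/7, c_1 = 1/49, c_2 = -1/343, c_3 = 1/2401; R = 7.


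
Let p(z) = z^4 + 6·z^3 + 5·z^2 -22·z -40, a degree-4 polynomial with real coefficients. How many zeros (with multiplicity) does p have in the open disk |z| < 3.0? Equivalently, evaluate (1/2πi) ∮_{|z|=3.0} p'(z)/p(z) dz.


The zeros of p are: (-2 + 1i), (-2 - 1i), 2, -4.
Their magnitudes are: 2.236, 2.236, 2, 4.
Zeros with |z| < R = 3.0: (-2 + 1i), (-2 - 1i), 2.
Count = 3.
By the argument principle, (1/2πi) ∮_{|z|=R} p'(z)/p(z) dz equals exactly this count.

Number of zeros inside |z| < 3.0: 3.


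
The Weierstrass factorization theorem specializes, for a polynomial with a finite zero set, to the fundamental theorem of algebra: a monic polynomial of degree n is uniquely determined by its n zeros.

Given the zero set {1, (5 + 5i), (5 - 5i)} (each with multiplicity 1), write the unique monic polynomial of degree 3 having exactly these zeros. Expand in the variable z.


The polynomial is p(z) = ∏_{α ∈ S} (z − α), where S = {1, (5 + 5i), (5 - 5i)}.
Expanding the product yields: p(z) = z^3 -11·z^2 + 60·z -50.
Note conjugate pairs combine to real quadratics: (z − (5+5i))(z − (5−5i)) = z² − 10z + 50.
The resulting polynomial has degree 3 and real coefficients as required.

p(z) = z^3 -11·z^2 + 60·z -50.


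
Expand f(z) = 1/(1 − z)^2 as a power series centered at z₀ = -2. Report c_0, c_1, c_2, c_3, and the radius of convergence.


Let w = z − z₀, so z = z₀ + w.
Then 1 − z = 1 − (z₀ + w) = (1 − z₀) − w = 3 − w.
f(z) = 1/(3 − w)^2 = (1/(3)^2) · (1 − w/(3))^{−2}.
By the binomial series (1−u)^{−2} = Σ_{n≥0} C(n+1, 1) u^n for |u|<1, with u = w/(3):
  c_n = C(n+1, 1) / (3)^(n+2).
  c_0 = 1/(3)^2 = 1/9.
  c_1 = 2/(3)^3 = 2/27.
  c_2 = 3/(3)^4 = 1/27.
  c_3 = 4/(3)^5 = 4/243.
The series is valid for |w/d| < 1, i.e. |z − z₀| < |d|.
Radius of convergence: R = |1 − z₀| = |3| = 3 (distance from z₀ to the singularity z = 1).

c_0 = 1/9, c_1 = 2/27, c_2 = 1/27, c_3 = 4/243; R = 3.
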